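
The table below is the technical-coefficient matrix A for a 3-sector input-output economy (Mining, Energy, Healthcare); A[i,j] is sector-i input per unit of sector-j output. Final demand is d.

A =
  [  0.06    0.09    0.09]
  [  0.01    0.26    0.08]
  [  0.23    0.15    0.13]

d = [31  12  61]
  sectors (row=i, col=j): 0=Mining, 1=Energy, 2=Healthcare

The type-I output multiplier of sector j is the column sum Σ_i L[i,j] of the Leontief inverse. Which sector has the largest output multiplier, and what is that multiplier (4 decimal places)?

Form M = I − A:
  [  0.94   -0.09   -0.09]
  [ -0.01    0.74   -0.08]
  [ -0.23   -0.15    0.87]
Leontief inverse L = M⁻¹:
  [  1.0969    0.1594    0.1281]
  [  0.0470    1.3839    0.1321]
  [  0.2981    0.2807    1.2061]
Total output x = L · d:
  x_0 = 1.0969·31 + 0.1594·12 + 0.1281·61 = 43.7313
  x_1 = 0.0470·31 + 1.3839·12 + 0.1321·61 = 26.1240
  x_2 = 0.2981·31 + 0.2807·12 + 1.2061·61 = 86.1802
Output multipliers (column sums of L):
  Mining: 1.4420
  Energy: 1.8240
  Healthcare: 1.4663

Energy (1.8240)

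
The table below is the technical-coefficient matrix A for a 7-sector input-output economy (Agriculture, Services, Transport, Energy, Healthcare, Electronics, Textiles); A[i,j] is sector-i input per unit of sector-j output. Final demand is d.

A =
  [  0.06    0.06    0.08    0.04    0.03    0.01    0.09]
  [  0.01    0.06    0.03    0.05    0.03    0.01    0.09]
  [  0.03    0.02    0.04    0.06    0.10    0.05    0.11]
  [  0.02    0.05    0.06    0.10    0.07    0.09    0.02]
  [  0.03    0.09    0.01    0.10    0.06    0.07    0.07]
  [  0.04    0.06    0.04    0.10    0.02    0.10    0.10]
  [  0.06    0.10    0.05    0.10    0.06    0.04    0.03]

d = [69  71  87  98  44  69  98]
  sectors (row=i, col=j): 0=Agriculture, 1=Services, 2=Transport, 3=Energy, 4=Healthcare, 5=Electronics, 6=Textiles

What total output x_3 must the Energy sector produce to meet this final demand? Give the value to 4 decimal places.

151.2899

Form M = I − A:
  [  0.94   -0.06   -0.08   -0.04   -0.03   -0.01   -0.09]
  [ -0.01    0.94   -0.03   -0.05   -0.03   -0.01   -0.09]
  [ -0.03   -0.02    0.96   -0.06   -0.10   -0.05   -0.11]
  [ -0.02   -0.05   -0.06    0.90   -0.07   -0.09   -0.02]
  [ -0.03   -0.09   -0.01   -0.10    0.94   -0.07   -0.07]
  [ -0.04   -0.06   -0.04   -0.10   -0.02    0.90   -0.10]
  [ -0.06   -0.10   -0.05   -0.10   -0.06   -0.04    0.97]
Leontief inverse L = M⁻¹:
  [  1.0823    0.0988    0.1079    0.0870    0.0649    0.0387    0.1323]
  [  0.0259    1.0913    0.0499    0.0882    0.0558    0.0336    0.1186]
  [  0.0555    0.0681    1.0692    0.1201    0.1384    0.0904    0.1545]
  [  0.0419    0.0922    0.0890    1.1583    0.1072    0.1336    0.0679]
  [  0.0533    0.1371    0.0408    0.1597    1.0959    0.1107    0.1161]
  [  0.0673    0.1095    0.0755    0.1648    0.0599    1.1451    0.1508]
  [  0.0829    0.1446    0.0817    0.1568    0.0982    0.0784    1.0797]
Total output x = L · d:
  x_0 = 1.0823·69 + 0.0988·71 + 0.1079·87 + 0.0870·98 + 0.0649·44 + 0.0387·69 + 0.1323·98 = 118.1033
  x_1 = 0.0259·69 + 1.0913·71 + 0.0499·87 + 0.0882·98 + 0.0558·44 + 0.0336·69 + 0.1186·98 = 108.6644
  x_2 = 0.0555·69 + 0.0681·71 + 1.0692·87 + 0.1201·98 + 0.1384·44 + 0.0904·69 + 0.1545·98 = 140.9336
  x_3 = 0.0419·69 + 0.0922·71 + 0.0890·87 + 1.1583·98 + 0.1072·44 + 0.1336·69 + 0.0679·98 = 151.2899
  x_4 = 0.0533·69 + 0.1371·71 + 0.0408·87 + 0.1597·98 + 1.0959·44 + 0.1107·69 + 0.1161·98 = 99.8413
  x_5 = 0.0673·69 + 0.1095·71 + 0.0755·87 + 0.1648·98 + 0.0599·44 + 1.1451·69 + 0.1508·98 = 131.5637
  x_6 = 0.0829·69 + 0.1446·71 + 0.0817·87 + 0.1568·98 + 0.0982·44 + 0.0784·69 + 1.0797·98 = 154.0014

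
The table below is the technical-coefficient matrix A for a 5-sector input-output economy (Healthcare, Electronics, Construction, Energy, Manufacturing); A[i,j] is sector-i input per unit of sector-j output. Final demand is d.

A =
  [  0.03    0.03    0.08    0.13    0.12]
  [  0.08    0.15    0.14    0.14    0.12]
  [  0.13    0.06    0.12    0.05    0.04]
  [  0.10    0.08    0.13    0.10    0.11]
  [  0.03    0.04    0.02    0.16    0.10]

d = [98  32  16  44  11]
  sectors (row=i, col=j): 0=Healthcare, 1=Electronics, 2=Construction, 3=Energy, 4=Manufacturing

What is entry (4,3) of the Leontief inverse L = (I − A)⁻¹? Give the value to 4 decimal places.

Form M = I − A:
  [  0.97   -0.03   -0.08   -0.13   -0.12]
  [ -0.08    0.85   -0.14   -0.14   -0.12]
  [ -0.13   -0.06    0.88   -0.05   -0.04]
  [ -0.10   -0.08   -0.13    0.90   -0.11]
  [ -0.03   -0.04   -0.02   -0.16    0.90]
Leontief inverse L = M⁻¹:
  [  1.0843    0.0771    0.1461    0.2100    0.1870]
  [  0.1720    1.2374    0.2581    0.2731    0.2328]
  [  0.1853    0.1079    1.1919    0.1289    0.1078]
  [  0.1721    0.1446    0.2214    1.2062    0.1995]
  [  0.0785    0.0857    0.0822    0.2364    1.1656]
Total output x = L · d:
  x_0 = 1.0843·98 + 0.0771·32 + 0.1461·16 + 0.2100·44 + 0.1870·11 = 122.3653
  x_1 = 0.1720·98 + 1.2374·32 + 0.2581·16 + 0.2731·44 + 0.2328·11 = 75.1577
  x_2 = 0.1853·98 + 0.1079·32 + 1.1919·16 + 0.1289·44 + 0.1078·11 = 47.5355
  x_3 = 0.1721·98 + 0.1446·32 + 0.2214·16 + 1.2062·44 + 0.1995·11 = 80.3066
  x_4 = 0.0785·98 + 0.0857·32 + 0.0822·16 + 0.2364·44 + 1.1656·11 = 34.9745

L[4,3] = 0.2364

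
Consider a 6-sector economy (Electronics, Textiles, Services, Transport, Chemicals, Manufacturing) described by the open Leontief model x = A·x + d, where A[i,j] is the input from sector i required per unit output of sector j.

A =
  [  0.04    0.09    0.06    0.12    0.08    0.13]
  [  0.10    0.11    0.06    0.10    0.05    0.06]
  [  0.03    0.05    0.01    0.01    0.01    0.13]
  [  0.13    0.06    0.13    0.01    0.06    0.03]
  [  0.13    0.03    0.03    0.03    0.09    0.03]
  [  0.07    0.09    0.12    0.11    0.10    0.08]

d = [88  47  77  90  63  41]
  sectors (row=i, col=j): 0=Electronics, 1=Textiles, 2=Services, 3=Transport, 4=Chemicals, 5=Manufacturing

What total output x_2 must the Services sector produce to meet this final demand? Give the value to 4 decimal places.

104.3035

Form M = I − A:
  [  0.96   -0.09   -0.06   -0.12   -0.08   -0.13]
  [ -0.10    0.89   -0.06   -0.10   -0.05   -0.06]
  [ -0.03   -0.05    0.99   -0.01   -0.01   -0.13]
  [ -0.13   -0.06   -0.13    0.99   -0.06   -0.03]
  [ -0.13   -0.03   -0.03   -0.03    0.91   -0.03]
  [ -0.07   -0.09   -0.12   -0.11   -0.10    0.92]
Leontief inverse L = M⁻¹:
  [  1.1200    0.1573    0.1291    0.1792    0.1420    0.1972]
  [  0.1710    1.1746    0.1208    0.1578    0.1052    0.1264]
  [  0.0661    0.0869    1.0470    0.0471    0.0434    0.1659]
  [  0.1815    0.1125    0.1716    1.0589    0.1043    0.0952]
  [  0.1788    0.0730    0.0687    0.0729    1.1329    0.0791]
  [  0.1517    0.1596    0.1862    0.1698    0.1624    1.1559]
Total output x = L · d:
  x_0 = 1.1200·88 + 0.1573·47 + 0.1291·77 + 0.1792·90 + 0.1420·63 + 0.1972·41 = 149.0540
  x_1 = 0.1710·88 + 1.1746·47 + 0.1208·77 + 0.1578·90 + 0.1052·63 + 0.1264·41 = 105.5684
  x_2 = 0.0661·88 + 0.0869·47 + 1.0470·77 + 0.0471·90 + 0.0434·63 + 0.1659·41 = 104.3035
  x_3 = 0.1815·88 + 0.1125·47 + 0.1716·77 + 1.0589·90 + 0.1043·63 + 0.0952·41 = 140.2536
  x_4 = 0.1788·88 + 0.0730·47 + 0.0687·77 + 0.0729·90 + 1.1329·63 + 0.0791·41 = 105.6302
  x_5 = 0.1517·88 + 0.1596·47 + 0.1862·77 + 0.1698·90 + 0.1624·63 + 1.1559·41 = 108.0894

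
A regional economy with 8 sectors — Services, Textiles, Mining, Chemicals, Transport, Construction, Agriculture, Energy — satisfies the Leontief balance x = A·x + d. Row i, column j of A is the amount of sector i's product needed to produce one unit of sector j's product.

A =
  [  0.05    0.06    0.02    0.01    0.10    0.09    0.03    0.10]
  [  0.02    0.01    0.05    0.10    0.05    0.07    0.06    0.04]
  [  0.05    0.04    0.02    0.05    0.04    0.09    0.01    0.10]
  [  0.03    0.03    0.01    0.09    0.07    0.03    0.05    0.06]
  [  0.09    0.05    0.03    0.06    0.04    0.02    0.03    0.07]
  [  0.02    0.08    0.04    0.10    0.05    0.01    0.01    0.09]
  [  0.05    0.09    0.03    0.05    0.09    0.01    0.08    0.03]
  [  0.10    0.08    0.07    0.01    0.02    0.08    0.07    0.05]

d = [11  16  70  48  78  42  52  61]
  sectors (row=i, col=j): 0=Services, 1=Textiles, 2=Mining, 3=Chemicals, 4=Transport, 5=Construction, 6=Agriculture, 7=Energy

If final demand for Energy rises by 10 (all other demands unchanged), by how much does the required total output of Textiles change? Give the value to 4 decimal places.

Form M = I − A:
  [  0.95   -0.06   -0.02   -0.01   -0.10   -0.09   -0.03   -0.10]
  [ -0.02    0.99   -0.05   -0.10   -0.05   -0.07   -0.06   -0.04]
  [ -0.05   -0.04    0.98   -0.05   -0.04   -0.09   -0.01   -0.10]
  [ -0.03   -0.03   -0.01    0.91   -0.07   -0.03   -0.05   -0.06]
  [ -0.09   -0.05   -0.03   -0.06    0.96   -0.02   -0.03   -0.07]
  [ -0.02   -0.08   -0.04   -0.10   -0.05    0.99   -0.01   -0.09]
  [ -0.05   -0.09   -0.03   -0.05   -0.09   -0.01    0.92   -0.03]
  [ -0.10   -0.08   -0.07   -0.01   -0.02   -0.08   -0.07    0.95]
Leontief inverse L = M⁻¹:
  [  1.0949    0.1059    0.0508    0.0552    0.1416    0.1292    0.0638    0.1532]
  [  0.0545    1.0481    0.0716    0.1423    0.0889    0.0995    0.0891    0.0852]
  [  0.0870    0.0797    1.0463    0.0898    0.0766    0.1252    0.0393    0.1471]
  [  0.0646    0.0647    0.0313    1.1274    0.1062    0.0585    0.0796    0.0999]
  [  0.1265    0.0867    0.0535    0.0959    1.0796    0.0571    0.0602    0.1155]
  [  0.0567    0.1138    0.0645    0.1411    0.0860    1.0464    0.0420    0.1333]
  [  0.0888    0.1283    0.0548    0.0939    0.1335    0.0450    1.1145    0.0757]
  [  0.1409    0.1268    0.0994    0.0571    0.0690    0.1245    0.1049    1.1071]
Total output x = L · d:
  x_0 = 1.0949·11 + 0.1059·16 + 0.0508·70 + 0.0552·48 + 0.1416·78 + 0.1292·42 + 0.0638·52 + 0.1532·61 = 49.0833
  x_1 = 0.0545·11 + 1.0481·16 + 0.0716·70 + 0.1423·48 + 0.0889·78 + 0.0995·42 + 0.0891·52 + 0.0852·61 = 50.1624
  x_2 = 0.0870·11 + 0.0797·16 + 1.0463·70 + 0.0898·48 + 0.0766·78 + 0.1252·42 + 0.0393·52 + 0.1471·61 = 102.0419
  x_3 = 0.0646·11 + 0.0647·16 + 0.0313·70 + 1.1274·48 + 0.1062·78 + 0.0585·42 + 0.0796·52 + 0.0999·61 = 79.0295
  x_4 = 0.1265·11 + 0.0867·16 + 0.0535·70 + 0.0959·48 + 1.0796·78 + 0.0571·42 + 0.0602·52 + 0.1155·61 = 107.9072
  x_5 = 0.0567·11 + 0.1138·16 + 0.0645·70 + 0.1411·48 + 0.0860·78 + 1.0464·42 + 0.0420·52 + 0.1333·61 = 74.7024
  x_6 = 0.0888·11 + 0.1283·16 + 0.0548·70 + 0.0939·48 + 0.1335·78 + 0.0450·42 + 1.1145·52 + 0.0757·61 = 86.2460
  x_7 = 0.1409·11 + 0.1268·16 + 0.0994·70 + 0.0571·48 + 0.0690·78 + 0.1245·42 + 0.1049·52 + 1.1071·61 = 96.8696
Δx_1 = L[1,7] · Δd_7 = 0.0852 · 10 = 0.8519

0.8519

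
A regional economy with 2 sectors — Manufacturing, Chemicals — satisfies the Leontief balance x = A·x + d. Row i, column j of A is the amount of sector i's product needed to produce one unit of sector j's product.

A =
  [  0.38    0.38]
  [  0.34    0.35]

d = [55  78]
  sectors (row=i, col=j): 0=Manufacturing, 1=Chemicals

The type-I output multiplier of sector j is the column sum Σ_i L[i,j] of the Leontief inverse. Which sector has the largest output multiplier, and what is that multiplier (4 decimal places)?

Form M = I − A:
  [  0.62   -0.38]
  [ -0.34    0.65]
Leontief inverse L = M⁻¹:
  [  2.3740    1.3879]
  [  1.2418    2.2644]
Total output x = L · d:
  x_0 = 2.3740·55 + 1.3879·78 = 238.8240
  x_1 = 1.2418·55 + 2.2644·78 = 244.9233
Output multipliers (column sums of L):
  Manufacturing: 3.6158
  Chemicals: 3.6523

Chemicals (3.6523)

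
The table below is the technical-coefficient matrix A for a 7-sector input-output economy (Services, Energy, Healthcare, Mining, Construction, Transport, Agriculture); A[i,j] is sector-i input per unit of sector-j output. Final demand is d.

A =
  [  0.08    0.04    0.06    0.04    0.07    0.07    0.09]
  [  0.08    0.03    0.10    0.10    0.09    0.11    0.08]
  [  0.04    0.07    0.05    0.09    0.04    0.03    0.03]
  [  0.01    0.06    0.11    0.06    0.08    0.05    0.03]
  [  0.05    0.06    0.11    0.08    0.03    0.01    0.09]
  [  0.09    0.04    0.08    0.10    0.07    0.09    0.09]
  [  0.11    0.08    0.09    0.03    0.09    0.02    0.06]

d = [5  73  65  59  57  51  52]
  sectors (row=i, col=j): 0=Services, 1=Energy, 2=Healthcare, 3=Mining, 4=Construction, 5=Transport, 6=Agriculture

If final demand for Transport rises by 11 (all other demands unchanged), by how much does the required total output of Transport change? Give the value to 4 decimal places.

Form M = I − A:
  [  0.92   -0.04   -0.06   -0.04   -0.07   -0.07   -0.09]
  [ -0.08    0.97   -0.10   -0.10   -0.09   -0.11   -0.08]
  [ -0.04   -0.07    0.95   -0.09   -0.04   -0.03   -0.03]
  [ -0.01   -0.06   -0.11    0.94   -0.08   -0.05   -0.03]
  [ -0.05   -0.06   -0.11   -0.08    0.97   -0.01   -0.09]
  [ -0.09   -0.04   -0.08   -0.10   -0.07    0.91   -0.09]
  [ -0.11   -0.08   -0.09   -0.03   -0.09   -0.02    0.94]
Leontief inverse L = M⁻¹:
  [  1.1364    0.0867    0.1299    0.0973    0.1251    0.1121    0.1461]
  [  0.1478    1.0908    0.1911    0.1765    0.1601    0.1643    0.1498]
  [  0.0781    0.1052    1.1063    0.1367    0.0835    0.0652    0.0703]
  [  0.0526    0.1011    0.1720    1.1155    0.1255    0.0863    0.0750]
  [  0.0980    0.1051    0.1750    0.1337    1.0821    0.0483    0.1364]
  [  0.1556    0.0977    0.1670    0.1713    0.1383    1.1426    0.1566]
  [  0.1674    0.1284    0.1632    0.0915    0.1468    0.0650    1.1192]
Total output x = L · d:
  x_0 = 1.1364·5 + 0.0867·73 + 0.1299·65 + 0.0973·59 + 0.1251·57 + 0.1121·51 + 0.1461·52 = 46.6390
  x_1 = 0.1478·5 + 1.0908·73 + 0.1911·65 + 0.1765·59 + 0.1601·57 + 0.1643·51 + 0.1498·52 = 128.4900
  x_2 = 0.0781·5 + 0.1052·73 + 1.1063·65 + 0.1367·59 + 0.0835·57 + 0.0652·51 + 0.0703·52 = 99.7820
  x_3 = 0.0526·5 + 0.1011·73 + 0.1720·65 + 1.1155·59 + 0.1255·57 + 0.0863·51 + 0.0750·52 = 100.0922
  x_4 = 0.0980·5 + 0.1051·73 + 0.1750·65 + 0.1337·59 + 1.0821·57 + 0.0483·51 + 0.1364·52 = 98.6656
  x_5 = 0.1556·5 + 0.0977·73 + 0.1670·65 + 0.1713·59 + 0.1383·57 + 1.1426·51 + 0.1566·52 = 103.1700
  x_6 = 0.1674·5 + 0.1284·73 + 0.1632·65 + 0.0915·59 + 0.1468·57 + 0.0650·51 + 1.1192·52 = 96.1021
Δx_5 = L[5,5] · Δd_5 = 1.1426 · 11 = 12.5682

12.5682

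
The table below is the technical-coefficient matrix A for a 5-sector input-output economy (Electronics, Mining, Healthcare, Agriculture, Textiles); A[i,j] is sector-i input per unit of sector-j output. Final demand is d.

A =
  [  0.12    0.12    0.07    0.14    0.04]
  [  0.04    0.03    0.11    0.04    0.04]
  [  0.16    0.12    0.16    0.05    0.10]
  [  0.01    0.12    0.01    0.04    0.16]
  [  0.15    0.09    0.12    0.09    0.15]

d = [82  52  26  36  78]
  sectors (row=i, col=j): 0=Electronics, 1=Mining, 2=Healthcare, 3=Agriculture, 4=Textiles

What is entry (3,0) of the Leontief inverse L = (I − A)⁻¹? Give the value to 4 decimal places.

L[3,0] = 0.0718

Form M = I − A:
  [  0.88   -0.12   -0.07   -0.14   -0.04]
  [ -0.04    0.97   -0.11   -0.04   -0.04]
  [ -0.16   -0.12    0.84   -0.05   -0.10]
  [ -0.01   -0.12   -0.01    0.96   -0.16]
  [ -0.15   -0.09   -0.12   -0.09    0.85]
Leontief inverse L = M⁻¹:
  [  1.1949    0.2020    0.1457    0.2016    0.1208]
  [  0.0947    1.0804    0.1629    0.0756    0.0887]
  [  0.2773    0.2270    1.2733    0.1349    0.1989]
  [  0.0718    0.1729    0.0736    1.0842    0.2243]
  [  0.2676    0.2004    0.2305    0.1774    1.2590]
Total output x = L · d:
  x_0 = 1.1949·82 + 0.2020·52 + 0.1457·26 + 0.2016·36 + 0.1208·78 = 128.9568
  x_1 = 0.0947·82 + 1.0804·52 + 0.1629·26 + 0.0756·36 + 0.0887·78 = 77.8253
  x_2 = 0.2773·82 + 0.2270·52 + 1.2733·26 + 0.1349·36 + 0.1989·78 = 88.0153
  x_3 = 0.0718·82 + 0.1729·52 + 0.0736·26 + 1.0842·36 + 0.2243·78 = 73.3133
  x_4 = 0.2676·82 + 0.2004·52 + 0.2305·26 + 0.1774·36 + 1.2590·78 = 142.9504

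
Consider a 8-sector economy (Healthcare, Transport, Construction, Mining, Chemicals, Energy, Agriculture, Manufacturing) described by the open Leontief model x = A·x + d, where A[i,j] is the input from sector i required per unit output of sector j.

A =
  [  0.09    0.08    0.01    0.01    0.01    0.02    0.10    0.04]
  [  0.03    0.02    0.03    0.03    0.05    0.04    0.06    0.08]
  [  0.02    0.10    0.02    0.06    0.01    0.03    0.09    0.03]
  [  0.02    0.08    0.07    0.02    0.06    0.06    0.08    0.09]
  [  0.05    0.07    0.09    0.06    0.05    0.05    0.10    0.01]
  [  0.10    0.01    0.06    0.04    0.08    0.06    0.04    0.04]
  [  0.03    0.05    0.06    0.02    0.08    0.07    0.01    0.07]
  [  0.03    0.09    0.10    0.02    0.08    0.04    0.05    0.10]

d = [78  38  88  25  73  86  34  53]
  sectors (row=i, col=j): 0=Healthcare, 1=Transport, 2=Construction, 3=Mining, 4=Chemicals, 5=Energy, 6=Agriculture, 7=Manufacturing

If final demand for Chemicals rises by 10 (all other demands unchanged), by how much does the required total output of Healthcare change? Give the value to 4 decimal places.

0.4179

Form M = I − A:
  [  0.91   -0.08   -0.01   -0.01   -0.01   -0.02   -0.10   -0.04]
  [ -0.03    0.98   -0.03   -0.03   -0.05   -0.04   -0.06   -0.08]
  [ -0.02   -0.10    0.98   -0.06   -0.01   -0.03   -0.09   -0.03]
  [ -0.02   -0.08   -0.07    0.98   -0.06   -0.06   -0.08   -0.09]
  [ -0.05   -0.07   -0.09   -0.06    0.95   -0.05   -0.10   -0.01]
  [ -0.10   -0.01   -0.06   -0.04   -0.08    0.94   -0.04   -0.04]
  [ -0.03   -0.05   -0.06   -0.02   -0.08   -0.07    0.99   -0.07]
  [ -0.03   -0.09   -0.10   -0.02   -0.08   -0.04   -0.05    0.90]
Leontief inverse L = M⁻¹:
  [  1.1186    0.1150    0.0397    0.0262    0.0418    0.0472    0.1357    0.0770]
  [  0.0565    1.0580    0.0660    0.0492    0.0837    0.0680    0.0968    0.1152]
  [  0.0448    0.1341    1.0531    0.0782    0.0450    0.0600    0.1252    0.0697]
  [  0.0554    0.1300    0.1173    1.0481    0.1058    0.0986    0.1305    0.1384]
  [  0.0852    0.1191    0.1313    0.0872    1.0915    0.0883    0.1514    0.0553]
  [  0.1375    0.0578    0.0989    0.0644    0.1159    1.0928    0.0914    0.0779]
  [  0.0619    0.0917    0.0989    0.0444    0.1156    0.1005    1.0556    0.1065]
  [  0.0663    0.1457    0.1491    0.0509    0.1257    0.0792    0.1072    1.1503]
Total output x = L · d:
  x_0 = 1.1186·78 + 0.1150·38 + 0.0397·88 + 0.0262·25 + 0.0418·73 + 0.0472·86 + 0.1357·34 + 0.0770·53 = 111.5788
  x_1 = 0.0565·78 + 1.0580·38 + 0.0660·88 + 0.0492·25 + 0.0837·73 + 0.0680·86 + 0.0968·34 + 0.1152·53 = 72.9991
  x_2 = 0.0448·78 + 0.1341·38 + 1.0531·88 + 0.0782·25 + 0.0450·73 + 0.0600·86 + 0.1252·34 + 0.0697·53 = 119.6173
  x_3 = 0.0554·78 + 0.1300·38 + 0.1173·88 + 1.0481·25 + 0.1058·73 + 0.0986·86 + 0.1305·34 + 0.1384·53 = 73.7630
  x_4 = 0.0852·78 + 0.1191·38 + 0.1313·88 + 0.0872·25 + 1.0915·73 + 0.0883·86 + 0.1514·34 + 0.0553·53 = 120.2703
  x_5 = 0.1375·78 + 0.0578·38 + 0.0989·88 + 0.0644·25 + 0.1159·73 + 1.0928·86 + 0.0914·34 + 0.0779·53 = 132.9092
  x_6 = 0.0619·78 + 0.0917·38 + 0.0989·88 + 0.0444·25 + 0.1156·73 + 0.1005·86 + 1.0556·34 + 0.1065·53 = 76.7412
  x_7 = 0.0663·78 + 0.1457·38 + 0.1491·88 + 0.0509·25 + 0.1257·73 + 0.0792·86 + 0.1072·34 + 1.1503·53 = 105.6992
Δx_0 = L[0,4] · Δd_4 = 0.0418 · 10 = 0.4179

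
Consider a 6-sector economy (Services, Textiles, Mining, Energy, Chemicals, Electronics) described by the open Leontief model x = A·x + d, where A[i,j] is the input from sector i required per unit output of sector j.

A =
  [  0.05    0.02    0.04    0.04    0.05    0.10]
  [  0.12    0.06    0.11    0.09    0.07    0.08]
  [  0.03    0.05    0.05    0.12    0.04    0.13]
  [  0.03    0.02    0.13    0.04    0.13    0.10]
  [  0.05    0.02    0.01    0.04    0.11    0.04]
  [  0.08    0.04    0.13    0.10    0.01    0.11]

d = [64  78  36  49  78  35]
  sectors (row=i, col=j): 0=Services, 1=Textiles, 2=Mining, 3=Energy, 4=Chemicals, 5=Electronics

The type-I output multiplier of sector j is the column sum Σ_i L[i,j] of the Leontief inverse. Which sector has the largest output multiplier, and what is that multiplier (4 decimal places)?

Electronics (1.9558)

Form M = I − A:
  [  0.95   -0.02   -0.04   -0.04   -0.05   -0.10]
  [ -0.12    0.94   -0.11   -0.09   -0.07   -0.08]
  [ -0.03   -0.05    0.95   -0.12   -0.04   -0.13]
  [ -0.03   -0.02   -0.13    0.96   -0.13   -0.10]
  [ -0.05   -0.02   -0.01   -0.04    0.89   -0.04]
  [ -0.08   -0.04   -0.13   -0.10   -0.01    0.89]
Leontief inverse L = M⁻¹:
  [  1.0791    0.0370    0.0815    0.0775    0.0802    0.1488]
  [  0.1689    1.0900    0.1785    0.1542    0.1276    0.1661]
  [  0.0718    0.0751    1.1167    0.1743    0.0878    0.2015]
  [  0.0699    0.0456    0.1835    1.0969    0.1779    0.1700]
  [  0.0739    0.0326    0.0383    0.0664    1.1426    0.0756]
  [  0.1238    0.0688    0.1995    0.1633    0.0586    1.1938]
Total output x = L · d:
  x_0 = 1.0791·64 + 0.0370·78 + 0.0815·36 + 0.0775·49 + 0.0802·78 + 0.1488·35 = 90.1366
  x_1 = 0.1689·64 + 1.0900·78 + 0.1785·36 + 0.1542·49 + 0.1276·78 + 0.1661·35 = 125.5732
  x_2 = 0.0718·64 + 0.0751·78 + 1.1167·36 + 0.1743·49 + 0.0878·78 + 0.2015·35 = 73.0965
  x_3 = 0.0699·64 + 0.0456·78 + 0.1835·36 + 1.0969·49 + 0.1779·78 + 0.1700·35 = 88.2065
  x_4 = 0.0739·64 + 0.0326·78 + 0.0383·36 + 0.0664·49 + 1.1426·78 + 0.0756·35 = 103.6747
  x_5 = 0.1238·64 + 0.0688·78 + 0.1995·36 + 0.1633·49 + 0.0586·78 + 1.1938·35 = 74.8245
Output multipliers (column sums of L):
  Services: 1.5874
  Textiles: 1.3490
  Mining: 1.7980
  Energy: 1.7325
  Chemicals: 1.6747
  Electronics: 1.9558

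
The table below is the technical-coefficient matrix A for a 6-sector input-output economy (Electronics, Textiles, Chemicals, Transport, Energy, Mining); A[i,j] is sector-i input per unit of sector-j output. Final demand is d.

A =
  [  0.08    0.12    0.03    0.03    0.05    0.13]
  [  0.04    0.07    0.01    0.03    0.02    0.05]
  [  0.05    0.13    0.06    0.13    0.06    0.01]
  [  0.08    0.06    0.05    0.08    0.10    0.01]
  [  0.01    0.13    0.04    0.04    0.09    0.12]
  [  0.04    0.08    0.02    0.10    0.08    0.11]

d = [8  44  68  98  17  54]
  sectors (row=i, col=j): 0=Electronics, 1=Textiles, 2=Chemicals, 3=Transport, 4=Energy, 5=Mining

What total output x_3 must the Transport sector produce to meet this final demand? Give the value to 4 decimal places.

125.8613

Form M = I − A:
  [  0.92   -0.12   -0.03   -0.03   -0.05   -0.13]
  [ -0.04    0.93   -0.01   -0.03   -0.02   -0.05]
  [ -0.05   -0.13    0.94   -0.13   -0.06   -0.01]
  [ -0.08   -0.06   -0.05    0.92   -0.10   -0.01]
  [ -0.01   -0.13   -0.04   -0.04    0.91   -0.12]
  [ -0.04   -0.08   -0.02   -0.10   -0.08    0.89]
Leontief inverse L = M⁻¹:
  [  1.1132    0.1844    0.0493    0.0736    0.0930    0.1869]
  [  0.0571    1.1009    0.0196    0.0506    0.0409    0.0765]
  [  0.0856    0.1925    1.0833    0.1722    0.1038    0.0514]
  [  0.1102    0.1207    0.0714    1.1167    0.1410    0.0552]
  [  0.0386    0.1918    0.0596    0.0838    1.1334    0.1708]
  [  0.0729    0.1424    0.0417    0.1447    0.1279    1.1616]
Total output x = L · d:
  x_0 = 1.1132·8 + 0.1844·44 + 0.0493·68 + 0.0736·98 + 0.0930·17 + 0.1869·54 = 39.2613
  x_1 = 0.0571·8 + 1.1009·44 + 0.0196·68 + 0.0506·98 + 0.0409·17 + 0.0765·54 = 60.0185
  x_2 = 0.0856·8 + 0.1925·44 + 1.0833·68 + 0.1722·98 + 0.1038·17 + 0.0514·54 = 104.2399
  x_3 = 0.1102·8 + 0.1207·44 + 0.0714·68 + 1.1167·98 + 0.1410·17 + 0.0552·54 = 125.8613
  x_4 = 0.0386·8 + 0.1918·44 + 0.0596·68 + 0.0838·98 + 1.1334·17 + 0.1708·54 = 49.5068
  x_5 = 0.0729·8 + 0.1424·44 + 0.0417·68 + 0.1447·98 + 0.1279·17 + 1.1616·54 = 88.7679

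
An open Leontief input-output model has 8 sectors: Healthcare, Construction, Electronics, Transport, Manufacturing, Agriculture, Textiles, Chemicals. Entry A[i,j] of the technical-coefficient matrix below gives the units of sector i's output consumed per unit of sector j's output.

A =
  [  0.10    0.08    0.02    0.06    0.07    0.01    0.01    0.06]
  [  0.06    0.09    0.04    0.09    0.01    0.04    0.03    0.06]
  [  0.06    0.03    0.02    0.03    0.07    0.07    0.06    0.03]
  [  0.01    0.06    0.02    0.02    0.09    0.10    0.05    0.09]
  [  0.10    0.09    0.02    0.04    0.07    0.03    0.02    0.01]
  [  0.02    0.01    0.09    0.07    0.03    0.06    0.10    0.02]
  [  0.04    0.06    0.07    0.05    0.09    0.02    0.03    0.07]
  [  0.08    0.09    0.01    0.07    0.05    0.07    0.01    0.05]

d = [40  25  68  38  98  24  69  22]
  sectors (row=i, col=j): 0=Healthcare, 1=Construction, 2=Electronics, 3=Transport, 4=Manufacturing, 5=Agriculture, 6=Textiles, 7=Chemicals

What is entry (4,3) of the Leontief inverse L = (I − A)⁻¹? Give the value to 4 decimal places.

L[4,3] = 0.0769

Form M = I − A:
  [  0.90   -0.08   -0.02   -0.06   -0.07   -0.01   -0.01   -0.06]
  [ -0.06    0.91   -0.04   -0.09   -0.01   -0.04   -0.03   -0.06]
  [ -0.06   -0.03    0.98   -0.03   -0.07   -0.07   -0.06   -0.03]
  [ -0.01   -0.06   -0.02    0.98   -0.09   -0.10   -0.05   -0.09]
  [ -0.10   -0.09   -0.02   -0.04    0.93   -0.03   -0.02   -0.01]
  [ -0.02   -0.01   -0.09   -0.07   -0.03    0.94   -0.10   -0.02]
  [ -0.04   -0.06   -0.07   -0.05   -0.09   -0.02    0.97   -0.07]
  [ -0.08   -0.09   -0.01   -0.07   -0.05   -0.07   -0.01    0.95]
Leontief inverse L = M⁻¹:
  [  1.1467    0.1316    0.0402    0.0995    0.1099    0.0427    0.0312    0.0958]
  [  0.1003    1.1378    0.0645    0.1303    0.0506    0.0783    0.0571    0.0990]
  [  0.0982    0.0704    1.0444    0.0644    0.1075    0.0983    0.0841    0.0591]
  [  0.0543    0.1083    0.0494    1.0631    0.1306    0.1370    0.0798    0.1227]
  [  0.1424    0.1359    0.0413    0.0769    1.1061    0.0579    0.0414    0.0421]
  [  0.0553    0.0487    0.1171    0.1031    0.0742    1.0953    0.1296    0.0534]
  [  0.0867    0.1102    0.0924    0.0890    0.1328    0.0564    1.0552    0.1041]
  [  0.1236    0.1395    0.0359    0.1123    0.0899    0.1065    0.0376    1.0870]
Total output x = L · d:
  x_0 = 1.1467·40 + 0.1316·25 + 0.0402·68 + 0.0995·38 + 0.1099·98 + 0.0427·24 + 0.0312·69 + 0.0958·22 = 71.7232
  x_1 = 0.1003·40 + 1.1378·25 + 0.0645·68 + 0.1303·38 + 0.0506·98 + 0.0783·24 + 0.0571·69 + 0.0990·22 = 54.7460
  x_2 = 0.0982·40 + 0.0704·25 + 1.0444·68 + 0.0644·38 + 0.1075·98 + 0.0983·24 + 0.0841·69 + 0.0591·22 = 99.1456
  x_3 = 0.0543·40 + 0.1083·25 + 0.0494·68 + 1.0631·38 + 0.1306·98 + 0.1370·24 + 0.0798·69 + 0.1227·22 = 72.9377
  x_4 = 0.1424·40 + 0.1359·25 + 0.0413·68 + 0.0769·38 + 1.1061·98 + 0.0579·24 + 0.0414·69 + 0.0421·22 = 128.3945
  x_5 = 0.0553·40 + 0.0487·25 + 0.1171·68 + 0.1031·38 + 0.0742·98 + 1.0953·24 + 0.1296·69 + 0.0534·22 = 58.9974
  x_6 = 0.0867·40 + 0.1102·25 + 0.0924·68 + 0.0890·38 + 0.1328·98 + 0.0564·24 + 1.0552·69 + 0.1041·22 = 105.3478
  x_7 = 0.1236·40 + 0.1395·25 + 0.0359·68 + 0.1123·38 + 0.0899·98 + 0.1065·24 + 0.0376·69 + 1.0870·22 = 53.0159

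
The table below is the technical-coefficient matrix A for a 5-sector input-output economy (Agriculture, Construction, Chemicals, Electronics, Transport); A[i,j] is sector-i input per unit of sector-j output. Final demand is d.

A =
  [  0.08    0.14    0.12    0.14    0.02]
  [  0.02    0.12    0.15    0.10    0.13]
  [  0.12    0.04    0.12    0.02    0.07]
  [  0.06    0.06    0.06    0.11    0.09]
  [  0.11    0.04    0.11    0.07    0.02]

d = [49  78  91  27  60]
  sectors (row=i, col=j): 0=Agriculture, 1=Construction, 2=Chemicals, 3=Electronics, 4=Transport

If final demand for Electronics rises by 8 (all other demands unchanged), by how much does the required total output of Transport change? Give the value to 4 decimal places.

Form M = I − A:
  [  0.92   -0.14   -0.12   -0.14   -0.02]
  [ -0.02    0.88   -0.15   -0.10   -0.13]
  [ -0.12   -0.04    0.88   -0.02   -0.07]
  [ -0.06   -0.06   -0.06    0.89   -0.09]
  [ -0.11   -0.04   -0.11   -0.07    0.98]
Leontief inverse L = M⁻¹:
  [  1.1443    0.2105    0.2174    0.2154    0.0866]
  [  0.0922    1.1826    0.2496    0.1681    0.1920]
  [  0.1755    0.0921    1.1945    0.0733    0.1078]
  [  0.1114    0.1092    0.1300    1.1668    0.1332]
  [  0.1599    0.0900    0.1780    0.1226    1.0596]
Total output x = L · d:
  x_0 = 1.1443·49 + 0.2105·78 + 0.2174·91 + 0.2154·27 + 0.0866·60 = 103.2900
  x_1 = 0.0922·49 + 1.1826·78 + 0.2496·91 + 0.1681·27 + 0.1920·60 = 135.5306
  x_2 = 0.1755·49 + 0.0921·78 + 1.1945·91 + 0.0733·27 + 0.1078·60 = 132.9290
  x_3 = 0.1114·49 + 0.1092·78 + 0.1300·91 + 1.1668·27 + 0.1332·60 = 65.3024
  x_4 = 0.1599·49 + 0.0900·78 + 0.1780·91 + 0.1226·27 + 1.0596·60 = 97.9352
Δx_4 = L[4,3] · Δd_3 = 0.1226 · 8 = 0.9808

0.9808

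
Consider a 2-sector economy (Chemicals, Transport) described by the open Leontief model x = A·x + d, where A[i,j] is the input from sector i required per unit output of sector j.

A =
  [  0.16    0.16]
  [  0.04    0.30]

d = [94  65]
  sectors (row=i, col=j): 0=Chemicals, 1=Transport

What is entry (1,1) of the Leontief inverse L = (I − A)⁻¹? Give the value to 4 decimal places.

L[1,1] = 1.4443

Form M = I − A:
  [  0.84   -0.16]
  [ -0.04    0.70]
Leontief inverse L = M⁻¹:
  [  1.2036    0.2751]
  [  0.0688    1.4443]
Total output x = L · d:
  x_0 = 1.2036·94 + 0.2751·65 = 131.0179
  x_1 = 0.0688·94 + 1.4443·65 = 100.3439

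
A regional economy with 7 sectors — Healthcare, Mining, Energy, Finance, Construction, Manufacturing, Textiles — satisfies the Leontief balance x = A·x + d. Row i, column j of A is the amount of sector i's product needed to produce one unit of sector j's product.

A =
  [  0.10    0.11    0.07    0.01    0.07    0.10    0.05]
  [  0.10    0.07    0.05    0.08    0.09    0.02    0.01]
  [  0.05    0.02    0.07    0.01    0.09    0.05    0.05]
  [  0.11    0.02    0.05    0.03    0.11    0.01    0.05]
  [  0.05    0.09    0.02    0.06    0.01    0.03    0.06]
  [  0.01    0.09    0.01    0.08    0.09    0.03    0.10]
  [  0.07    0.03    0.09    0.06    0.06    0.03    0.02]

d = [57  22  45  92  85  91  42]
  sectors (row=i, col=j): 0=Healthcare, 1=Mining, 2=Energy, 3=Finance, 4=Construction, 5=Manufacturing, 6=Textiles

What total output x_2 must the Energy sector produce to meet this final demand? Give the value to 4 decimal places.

Form M = I − A:
  [  0.90   -0.11   -0.07   -0.01   -0.07   -0.10   -0.05]
  [ -0.10    0.93   -0.05   -0.08   -0.09   -0.02   -0.01]
  [ -0.05   -0.02    0.93   -0.01   -0.09   -0.05   -0.05]
  [ -0.11   -0.02   -0.05    0.97   -0.11   -0.01   -0.05]
  [ -0.05   -0.09   -0.02   -0.06    0.99   -0.03   -0.06]
  [ -0.01   -0.09   -0.01   -0.08   -0.09    0.97   -0.10]
  [ -0.07   -0.03   -0.09   -0.06   -0.06   -0.03    0.98]
Leontief inverse L = M⁻¹:
  [  1.1584    0.1694    0.1122    0.0520    0.1312    0.1361    0.0911]
  [  0.1540    1.1174    0.0853    0.1100    0.1396    0.0501    0.0429]
  [  0.0855    0.0563    1.0977    0.0355    0.1263    0.0732    0.0780]
  [  0.1558    0.0639    0.0833    1.0562    0.1502    0.0397    0.0800]
  [  0.0923    0.1231    0.0493    0.0859    1.0514    0.0505    0.0824]
  [  0.0601    0.1296    0.0443    0.1148    0.1362    1.0514    0.1281]
  [  0.1123    0.0669    0.1209    0.0838    0.1030    0.0557    1.0493]
Total output x = L · d:
  x_0 = 1.1584·57 + 0.1694·22 + 0.1122·45 + 0.0520·92 + 0.1312·85 + 0.1361·91 + 0.0911·42 = 106.9564
  x_1 = 0.1540·57 + 1.1174·22 + 0.0853·45 + 0.1100·92 + 0.1396·85 + 0.0501·91 + 0.0429·42 = 65.5479
  x_2 = 0.0855·57 + 0.0563·22 + 1.0977·45 + 0.0355·92 + 0.1263·85 + 0.0732·91 + 0.0780·42 = 79.4462
  x_3 = 0.1558·57 + 0.0639·22 + 0.0833·45 + 1.0562·92 + 0.1502·85 + 0.0397·91 + 0.0800·42 = 130.9452
  x_4 = 0.0923·57 + 0.1231·22 + 0.0493·45 + 0.0859·92 + 1.0514·85 + 0.0505·91 + 0.0824·42 = 115.5271
  x_5 = 0.0601·57 + 0.1296·22 + 0.0443·45 + 0.1148·92 + 0.1362·85 + 1.0514·91 + 0.1281·42 = 131.4720
  x_6 = 0.1123·57 + 0.0669·22 + 0.1209·45 + 0.0838·92 + 0.1030·85 + 0.0557·91 + 1.0493·42 = 78.9143

79.4462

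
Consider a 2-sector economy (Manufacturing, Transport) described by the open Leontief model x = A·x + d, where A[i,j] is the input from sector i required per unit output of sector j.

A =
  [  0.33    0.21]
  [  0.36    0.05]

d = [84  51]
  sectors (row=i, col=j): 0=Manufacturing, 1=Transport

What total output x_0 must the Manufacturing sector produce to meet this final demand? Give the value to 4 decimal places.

161.3657

Form M = I − A:
  [  0.67   -0.21]
  [ -0.36    0.95]
Leontief inverse L = M⁻¹:
  [  1.6937    0.3744]
  [  0.6418    1.1945]
Total output x = L · d:
  x_0 = 1.6937·84 + 0.3744·51 = 161.3657
  x_1 = 0.6418·84 + 1.1945·51 = 114.8333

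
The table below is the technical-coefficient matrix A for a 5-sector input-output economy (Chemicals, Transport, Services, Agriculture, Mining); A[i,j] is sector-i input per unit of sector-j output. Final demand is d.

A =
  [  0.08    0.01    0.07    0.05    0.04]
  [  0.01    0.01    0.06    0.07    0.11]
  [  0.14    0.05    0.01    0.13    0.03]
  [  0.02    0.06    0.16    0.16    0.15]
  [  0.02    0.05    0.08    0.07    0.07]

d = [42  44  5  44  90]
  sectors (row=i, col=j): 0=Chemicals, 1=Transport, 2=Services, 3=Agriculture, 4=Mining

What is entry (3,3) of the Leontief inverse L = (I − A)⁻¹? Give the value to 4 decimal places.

Form M = I − A:
  [  0.92   -0.01   -0.07   -0.05   -0.04]
  [ -0.01    0.99   -0.06   -0.07   -0.11]
  [ -0.14   -0.05    0.99   -0.13   -0.03]
  [ -0.02   -0.06   -0.16    0.84   -0.15]
  [ -0.02   -0.05   -0.08   -0.07    0.93]
Leontief inverse L = M⁻¹:
  [  1.1058    0.0250    0.0996    0.0890    0.0681]
  [  0.0312    1.0294    0.0948    0.1144    0.1446]
  [  0.1683    0.0708    1.0630    0.1871    0.0801]
  [  0.0687    0.1000    0.2324    1.2576    0.2251]
  [  0.0451    0.0695    0.1162    0.1188    1.1083]
Total output x = L · d:
  x_0 = 1.1058·42 + 0.0250·44 + 0.0996·5 + 0.0890·44 + 0.0681·90 = 58.0866
  x_1 = 0.0312·42 + 1.0294·44 + 0.0948·5 + 0.1144·44 + 0.1446·90 = 65.1278
  x_2 = 0.1683·42 + 0.0708·44 + 1.0630·5 + 0.1871·44 + 0.0801·90 = 30.9389
  x_3 = 0.0687·42 + 0.1000·44 + 0.2324·5 + 1.2576·44 + 0.2251·90 = 84.0434
  x_4 = 0.0451·42 + 0.0695·44 + 0.1162·5 + 0.1188·44 + 1.1083·90 = 110.5121

L[3,3] = 1.2576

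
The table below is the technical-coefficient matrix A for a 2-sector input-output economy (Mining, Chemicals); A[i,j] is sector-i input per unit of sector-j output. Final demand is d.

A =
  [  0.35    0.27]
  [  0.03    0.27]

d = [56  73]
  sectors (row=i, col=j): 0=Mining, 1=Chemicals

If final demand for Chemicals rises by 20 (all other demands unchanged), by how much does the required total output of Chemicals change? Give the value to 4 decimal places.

27.8731

Form M = I − A:
  [  0.65   -0.27]
  [ -0.03    0.73]
Leontief inverse L = M⁻¹:
  [  1.5652    0.5789]
  [  0.0643    1.3937]
Total output x = L · d:
  x_0 = 1.5652·56 + 0.5789·73 = 129.9099
  x_1 = 0.0643·56 + 1.3937·73 = 105.3388
Δx_1 = L[1,1] · Δd_1 = 1.3937 · 20 = 27.8731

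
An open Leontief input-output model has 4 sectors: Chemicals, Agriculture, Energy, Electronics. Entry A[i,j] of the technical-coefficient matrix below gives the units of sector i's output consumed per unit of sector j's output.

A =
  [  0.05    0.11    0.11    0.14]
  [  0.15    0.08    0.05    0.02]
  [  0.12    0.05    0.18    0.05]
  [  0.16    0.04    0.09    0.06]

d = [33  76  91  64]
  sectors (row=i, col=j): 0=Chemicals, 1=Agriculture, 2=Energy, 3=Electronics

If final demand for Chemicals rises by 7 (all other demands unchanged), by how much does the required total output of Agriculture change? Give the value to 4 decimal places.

1.3958

Form M = I − A:
  [  0.95   -0.11   -0.11   -0.14]
  [ -0.15    0.92   -0.05   -0.02]
  [ -0.12   -0.05    0.82   -0.05]
  [ -0.16   -0.04   -0.09    0.94]
Leontief inverse L = M⁻¹:
  [  1.1301    0.1528    0.1808    0.1812]
  [  0.1994    1.1189    0.1014    0.0589]
  [  0.1909    0.0956    1.2617    0.0976]
  [  0.2191    0.0828    0.1559    1.1065]
Total output x = L · d:
  x_0 = 1.1301·33 + 0.1528·76 + 0.1808·91 + 0.1812·64 = 76.9577
  x_1 = 0.1994·33 + 1.1189·76 + 0.1014·91 + 0.0589·64 = 104.6146
  x_2 = 0.1909·33 + 0.0956·76 + 1.2617·91 + 0.0976·64 = 134.6243
  x_3 = 0.2191·33 + 0.0828·76 + 0.1559·91 + 1.1065·64 = 98.5255
Δx_1 = L[1,0] · Δd_0 = 0.1994 · 7 = 1.3958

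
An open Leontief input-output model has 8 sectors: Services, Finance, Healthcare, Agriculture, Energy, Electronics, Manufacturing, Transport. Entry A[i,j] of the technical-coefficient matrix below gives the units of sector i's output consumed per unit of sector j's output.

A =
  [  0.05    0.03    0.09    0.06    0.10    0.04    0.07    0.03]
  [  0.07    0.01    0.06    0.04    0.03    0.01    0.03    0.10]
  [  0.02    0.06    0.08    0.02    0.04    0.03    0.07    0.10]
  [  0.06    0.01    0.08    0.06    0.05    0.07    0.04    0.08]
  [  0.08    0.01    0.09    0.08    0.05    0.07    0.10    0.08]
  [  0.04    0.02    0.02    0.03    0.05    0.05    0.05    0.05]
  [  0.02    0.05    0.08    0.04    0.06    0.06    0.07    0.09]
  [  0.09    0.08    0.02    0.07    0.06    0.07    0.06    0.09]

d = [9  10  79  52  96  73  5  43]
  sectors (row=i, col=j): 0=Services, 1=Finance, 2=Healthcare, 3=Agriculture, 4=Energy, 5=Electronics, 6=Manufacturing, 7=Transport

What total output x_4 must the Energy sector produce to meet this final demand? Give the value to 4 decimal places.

144.0760

Form M = I − A:
  [  0.95   -0.03   -0.09   -0.06   -0.10   -0.04   -0.07   -0.03]
  [ -0.07    0.99   -0.06   -0.04   -0.03   -0.01   -0.03   -0.10]
  [ -0.02   -0.06    0.92   -0.02   -0.04   -0.03   -0.07   -0.10]
  [ -0.06   -0.01   -0.08    0.94   -0.05   -0.07   -0.04   -0.08]
  [ -0.08   -0.01   -0.09   -0.08    0.95   -0.07   -0.10   -0.08]
  [ -0.04   -0.02   -0.02   -0.03   -0.05    0.95   -0.05   -0.05]
  [ -0.02   -0.05   -0.08   -0.04   -0.06   -0.06    0.93   -0.09]
  [ -0.09   -0.08   -0.02   -0.07   -0.06   -0.07   -0.06    0.91]
Leontief inverse L = M⁻¹:
  [  1.0948    0.0609    0.1496    0.1037    0.1477    0.0853    0.1269    0.0986]
  [  0.1068    1.0377    0.1019    0.0747    0.0687    0.0449    0.0719    0.1509]
  [  0.0620    0.0922    1.1274    0.0582    0.0814    0.0690    0.1180    0.1638]
  [  0.1038    0.0418    0.1317    1.1015    0.0966    0.1136    0.0922    0.1432]
  [  0.1324    0.0498    0.1566    0.1311    1.1087    0.1246    0.1652    0.1592]
  [  0.0711    0.0407    0.0559    0.0596    0.0825    1.0806    0.0864    0.0934]
  [  0.0663    0.0837    0.1330    0.0827    0.1061    0.1045    1.1238    0.1595]
  [  0.1456    0.1144    0.0820    0.1215    0.1163    0.1209    0.1202    1.1647]
Total output x = L · d:
  x_0 = 1.0948·9 + 0.0609·10 + 0.1496·79 + 0.1037·52 + 0.1477·96 + 0.0853·73 + 0.1269·5 + 0.0986·43 = 52.9401
  x_1 = 0.1068·9 + 1.0377·10 + 0.1019·79 + 0.0747·52 + 0.0687·96 + 0.0449·73 + 0.0719·5 + 0.1509·43 = 39.9869
  x_2 = 0.0620·9 + 0.0922·10 + 1.1274·79 + 0.0582·52 + 0.0814·96 + 0.0690·73 + 0.1180·5 + 0.1638·43 = 114.0544
  x_3 = 0.1038·9 + 0.0418·10 + 0.1317·79 + 1.1015·52 + 0.0966·96 + 0.1136·73 + 0.0922·5 + 0.1432·43 = 93.2201
  x_4 = 0.1324·9 + 0.0498·10 + 0.1566·79 + 0.1311·52 + 1.1087·96 + 0.1246·73 + 0.1652·5 + 0.1592·43 = 144.0760
  x_5 = 0.0711·9 + 0.0407·10 + 0.0559·79 + 0.0596·52 + 0.0825·96 + 1.0806·73 + 0.0864·5 + 0.0934·43 = 99.8126
  x_6 = 0.0663·9 + 0.0837·10 + 0.1330·79 + 0.0827·52 + 0.1061·96 + 0.1045·73 + 1.1238·5 + 0.1595·43 = 46.5355
  x_7 = 0.1456·9 + 0.1144·10 + 0.0820·79 + 0.1215·52 + 0.1163·96 + 0.1209·73 + 0.1202·5 + 1.1647·43 = 85.9271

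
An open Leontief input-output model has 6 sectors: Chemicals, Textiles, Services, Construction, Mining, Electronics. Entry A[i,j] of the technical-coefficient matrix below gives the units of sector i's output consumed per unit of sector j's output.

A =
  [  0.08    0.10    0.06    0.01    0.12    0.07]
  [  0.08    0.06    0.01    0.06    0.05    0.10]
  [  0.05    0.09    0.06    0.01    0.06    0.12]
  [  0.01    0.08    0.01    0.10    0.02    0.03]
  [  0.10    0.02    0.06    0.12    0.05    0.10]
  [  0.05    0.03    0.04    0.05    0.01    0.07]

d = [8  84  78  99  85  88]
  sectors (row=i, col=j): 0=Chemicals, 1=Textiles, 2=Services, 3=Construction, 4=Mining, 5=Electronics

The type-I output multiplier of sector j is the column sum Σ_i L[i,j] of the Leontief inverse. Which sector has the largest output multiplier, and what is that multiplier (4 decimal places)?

Electronics (1.7475)

Form M = I − A:
  [  0.92   -0.10   -0.06   -0.01   -0.12   -0.07]
  [ -0.08    0.94   -0.01   -0.06   -0.05   -0.10]
  [ -0.05   -0.09    0.94   -0.01   -0.06   -0.12]
  [ -0.01   -0.08   -0.01    0.90   -0.02   -0.03]
  [ -0.10   -0.02   -0.06   -0.12    0.95   -0.10]
  [ -0.05   -0.03   -0.04   -0.05   -0.01    0.93]
Leontief inverse L = M⁻¹:
  [  1.1289    0.1406    0.0897    0.0512    0.1581    0.1303]
  [  0.1138    1.0929    0.0308    0.0926    0.0773    0.1414]
  [  0.0892    0.1243    1.0842    0.0427    0.0890    0.1709]
  [  0.0291    0.1033    0.0195    1.1263    0.0346    0.0559]
  [  0.1380    0.0644    0.0868    0.1597    1.0839    0.1502]
  [  0.0712    0.0544    0.0544    0.0698    0.0283    1.0988]
Total output x = L · d:
  x_0 = 1.1289·8 + 0.1406·84 + 0.0897·78 + 0.0512·99 + 0.1581·85 + 0.1303·88 = 57.8176
  x_1 = 0.1138·8 + 1.0929·84 + 0.0308·78 + 0.0926·99 + 0.0773·85 + 0.1414·88 = 123.2992
  x_2 = 0.0892·8 + 0.1243·84 + 1.0842·78 + 0.0427·99 + 0.0890·85 + 0.1709·88 = 122.5539
  x_3 = 0.0291·8 + 0.1033·84 + 0.0195·78 + 1.1263·99 + 0.0346·85 + 0.0559·88 = 129.7984
  x_4 = 0.1380·8 + 0.0644·84 + 0.0868·78 + 0.1597·99 + 1.0839·85 + 0.1502·88 = 134.4392
  x_5 = 0.0712·8 + 0.0544·84 + 0.0544·78 + 0.0698·99 + 0.0283·85 + 1.0988·88 = 115.4047
Output multipliers (column sums of L):
  Chemicals: 1.5702
  Textiles: 1.5800
  Services: 1.3655
  Construction: 1.5423
  Mining: 1.4712
  Electronics: 1.7475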